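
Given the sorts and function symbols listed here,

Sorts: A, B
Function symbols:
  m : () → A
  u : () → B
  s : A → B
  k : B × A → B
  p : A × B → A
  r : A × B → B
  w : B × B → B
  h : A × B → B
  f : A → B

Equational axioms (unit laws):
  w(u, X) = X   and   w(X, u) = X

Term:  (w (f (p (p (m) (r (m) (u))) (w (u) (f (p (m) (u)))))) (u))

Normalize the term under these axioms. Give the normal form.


1. (w (f (p (p (m) (r (m) (u))) (w (u) (f (p (m) (u)))))) (u))  →  (f (p (p (m) (r (m) (u))) (w (u) (f (p (m) (u))))))
2. (f (p (p (m) (r (m) (u))) (w (u) (f (p (m) (u))))))  →  (f (p (p (m) (r (m) (u))) (f (p (m) (u)))))

normal form = (f (p (p (m) (r (m) (u))) (f (p (m) (u)))))


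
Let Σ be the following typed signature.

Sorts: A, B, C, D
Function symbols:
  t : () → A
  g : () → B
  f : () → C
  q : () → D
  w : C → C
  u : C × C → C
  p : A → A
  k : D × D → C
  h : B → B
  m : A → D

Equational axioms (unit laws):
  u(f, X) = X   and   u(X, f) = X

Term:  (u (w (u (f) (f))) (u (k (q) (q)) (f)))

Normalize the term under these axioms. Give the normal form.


1. (u (w (u (f) (f))) (u (k (q) (q)) (f)))  →  (u (w (f)) (u (k (q) (q)) (f)))
2. (u (w (f)) (u (k (q) (q)) (f)))  →  (u (w (f)) (k (q) (q)))

normal form = (u (w (f)) (k (q) (q)))


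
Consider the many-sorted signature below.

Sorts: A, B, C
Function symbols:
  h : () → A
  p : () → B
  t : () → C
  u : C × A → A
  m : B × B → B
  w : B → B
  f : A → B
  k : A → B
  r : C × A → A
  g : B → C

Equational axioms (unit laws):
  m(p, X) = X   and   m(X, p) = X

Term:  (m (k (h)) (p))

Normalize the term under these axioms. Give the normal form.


normal form = (k (h))

1. (m (k (h)) (p))  →  (k (h))


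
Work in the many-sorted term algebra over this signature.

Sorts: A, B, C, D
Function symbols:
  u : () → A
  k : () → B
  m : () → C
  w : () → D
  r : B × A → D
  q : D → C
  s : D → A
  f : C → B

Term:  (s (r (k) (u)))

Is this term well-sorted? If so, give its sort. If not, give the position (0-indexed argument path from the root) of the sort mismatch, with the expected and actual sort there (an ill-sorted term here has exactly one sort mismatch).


    (k) : B
    (u) : A
  (r (k) (u)) : D
(s (r (k) (u))) : A

well-sorted; sort = A


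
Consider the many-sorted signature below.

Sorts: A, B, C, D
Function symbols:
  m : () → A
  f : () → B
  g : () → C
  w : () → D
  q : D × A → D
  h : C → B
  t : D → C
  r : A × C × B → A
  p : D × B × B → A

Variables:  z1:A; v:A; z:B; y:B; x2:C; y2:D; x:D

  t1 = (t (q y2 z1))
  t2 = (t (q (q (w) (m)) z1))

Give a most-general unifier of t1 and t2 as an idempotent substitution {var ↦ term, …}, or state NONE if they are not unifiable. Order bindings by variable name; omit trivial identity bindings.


{y2 ↦ (q (w) (m))}


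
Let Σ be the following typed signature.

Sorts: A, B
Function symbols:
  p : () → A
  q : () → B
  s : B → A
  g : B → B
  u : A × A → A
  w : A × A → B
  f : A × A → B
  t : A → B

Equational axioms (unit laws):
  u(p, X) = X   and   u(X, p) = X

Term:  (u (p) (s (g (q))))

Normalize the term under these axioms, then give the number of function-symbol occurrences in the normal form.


size = 3

1. (u (p) (s (g (q))))  →  (s (g (q)))
normal form: (s (g (q)))


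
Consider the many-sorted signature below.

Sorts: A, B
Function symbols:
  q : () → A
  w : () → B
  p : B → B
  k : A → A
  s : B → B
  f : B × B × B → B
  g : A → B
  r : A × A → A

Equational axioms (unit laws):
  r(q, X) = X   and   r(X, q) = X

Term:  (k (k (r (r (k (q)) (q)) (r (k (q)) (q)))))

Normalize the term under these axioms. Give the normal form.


normal form = (k (k (r (k (q)) (k (q)))))

1. (k (k (r (r (k (q)) (q)) (r (k (q)) (q)))))  →  (k (k (r (k (q)) (r (k (q)) (q)))))
2. (k (k (r (k (q)) (r (k (q)) (q)))))  →  (k (k (r (k (q)) (k (q)))))


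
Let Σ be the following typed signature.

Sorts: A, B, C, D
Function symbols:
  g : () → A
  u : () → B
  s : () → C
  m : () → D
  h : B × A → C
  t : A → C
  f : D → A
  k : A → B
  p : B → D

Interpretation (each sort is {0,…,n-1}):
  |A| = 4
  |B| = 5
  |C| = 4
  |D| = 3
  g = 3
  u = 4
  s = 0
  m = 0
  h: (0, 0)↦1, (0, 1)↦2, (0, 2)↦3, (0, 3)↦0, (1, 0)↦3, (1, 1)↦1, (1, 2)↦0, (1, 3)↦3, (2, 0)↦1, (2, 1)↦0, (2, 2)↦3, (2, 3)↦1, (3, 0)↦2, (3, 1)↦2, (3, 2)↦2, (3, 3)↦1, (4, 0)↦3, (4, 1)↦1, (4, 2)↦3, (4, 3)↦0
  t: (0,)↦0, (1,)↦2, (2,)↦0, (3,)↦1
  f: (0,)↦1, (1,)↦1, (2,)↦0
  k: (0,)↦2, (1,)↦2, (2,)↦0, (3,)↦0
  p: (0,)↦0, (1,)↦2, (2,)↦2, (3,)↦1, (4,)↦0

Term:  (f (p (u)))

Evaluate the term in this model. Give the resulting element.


  u = 4
  (p (u)) = p(4,) = 0
  (f (p (u))) = f(0,) = 1

value = 1


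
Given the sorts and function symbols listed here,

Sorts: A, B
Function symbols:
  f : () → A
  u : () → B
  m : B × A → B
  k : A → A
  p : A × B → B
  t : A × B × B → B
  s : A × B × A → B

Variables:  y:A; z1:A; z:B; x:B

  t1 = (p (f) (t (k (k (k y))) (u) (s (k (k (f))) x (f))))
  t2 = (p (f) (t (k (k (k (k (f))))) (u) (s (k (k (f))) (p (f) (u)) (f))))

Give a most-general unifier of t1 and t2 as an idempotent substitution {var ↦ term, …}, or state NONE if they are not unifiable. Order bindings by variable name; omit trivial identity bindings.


{x ↦ (p (f) (u)), y ↦ (k (f))}


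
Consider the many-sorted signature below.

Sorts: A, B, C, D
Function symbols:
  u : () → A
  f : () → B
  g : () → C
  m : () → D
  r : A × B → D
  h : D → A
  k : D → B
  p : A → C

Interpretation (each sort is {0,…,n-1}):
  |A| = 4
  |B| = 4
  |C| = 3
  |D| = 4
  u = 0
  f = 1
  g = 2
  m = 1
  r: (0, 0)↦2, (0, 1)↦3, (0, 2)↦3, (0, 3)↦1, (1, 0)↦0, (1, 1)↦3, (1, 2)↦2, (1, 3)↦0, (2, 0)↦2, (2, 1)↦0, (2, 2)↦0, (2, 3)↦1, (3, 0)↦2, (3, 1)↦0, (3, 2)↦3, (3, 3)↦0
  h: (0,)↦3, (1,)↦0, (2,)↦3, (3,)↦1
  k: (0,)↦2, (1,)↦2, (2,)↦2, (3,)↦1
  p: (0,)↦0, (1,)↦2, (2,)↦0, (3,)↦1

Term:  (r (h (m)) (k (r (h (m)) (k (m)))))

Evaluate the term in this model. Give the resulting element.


  m = 1
  (h (m)) = h(1,) = 0
  m = 1
  (h (m)) = h(1,) = 0
  m = 1
  (k (m)) = k(1,) = 2
  (r (h (m)) (k (m))) = r(0, 2) = 3
  (k (r (h (m)) (k (m)))) = k(3,) = 1
  (r (h (m)) (k (r (h (m)) (k (m))))) = r(0, 1) = 3

value = 3


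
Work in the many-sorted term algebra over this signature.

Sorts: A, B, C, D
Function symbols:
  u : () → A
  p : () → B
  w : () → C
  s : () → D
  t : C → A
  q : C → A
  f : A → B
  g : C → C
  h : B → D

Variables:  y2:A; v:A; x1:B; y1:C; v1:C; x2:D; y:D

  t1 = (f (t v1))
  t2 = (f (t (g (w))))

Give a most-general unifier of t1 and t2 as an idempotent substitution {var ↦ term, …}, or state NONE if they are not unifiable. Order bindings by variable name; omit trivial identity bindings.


{v1 ↦ (g (w))}


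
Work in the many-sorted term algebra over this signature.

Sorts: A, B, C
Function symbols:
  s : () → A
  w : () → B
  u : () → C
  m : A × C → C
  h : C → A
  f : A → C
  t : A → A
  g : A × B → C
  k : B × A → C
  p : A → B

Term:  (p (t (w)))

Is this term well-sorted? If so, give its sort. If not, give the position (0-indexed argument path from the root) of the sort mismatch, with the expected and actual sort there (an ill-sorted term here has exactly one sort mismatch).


    (w) : B
  (t (w)) : ✗ arg 0 at [0, 0] has sort B, expected A

ill-sorted at position [0, 0]: expected A, got B


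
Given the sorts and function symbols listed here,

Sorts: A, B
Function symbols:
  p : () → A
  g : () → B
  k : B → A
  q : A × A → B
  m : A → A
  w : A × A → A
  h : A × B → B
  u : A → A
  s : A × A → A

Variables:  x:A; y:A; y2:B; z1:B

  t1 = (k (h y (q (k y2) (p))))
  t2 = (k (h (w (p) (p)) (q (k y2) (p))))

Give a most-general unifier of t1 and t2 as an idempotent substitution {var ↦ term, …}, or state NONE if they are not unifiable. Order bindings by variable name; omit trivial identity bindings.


{y ↦ (w (p) (p))}


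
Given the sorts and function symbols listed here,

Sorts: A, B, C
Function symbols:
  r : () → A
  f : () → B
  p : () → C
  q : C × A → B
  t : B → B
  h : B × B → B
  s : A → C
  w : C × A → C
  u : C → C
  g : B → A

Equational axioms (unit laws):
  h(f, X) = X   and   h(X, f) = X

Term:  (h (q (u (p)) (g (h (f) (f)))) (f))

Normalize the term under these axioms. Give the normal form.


normal form = (q (u (p)) (g (f)))

1. (h (q (u (p)) (g (h (f) (f)))) (f))  →  (q (u (p)) (g (h (f) (f))))
2. (q (u (p)) (g (h (f) (f))))  →  (q (u (p)) (g (f)))


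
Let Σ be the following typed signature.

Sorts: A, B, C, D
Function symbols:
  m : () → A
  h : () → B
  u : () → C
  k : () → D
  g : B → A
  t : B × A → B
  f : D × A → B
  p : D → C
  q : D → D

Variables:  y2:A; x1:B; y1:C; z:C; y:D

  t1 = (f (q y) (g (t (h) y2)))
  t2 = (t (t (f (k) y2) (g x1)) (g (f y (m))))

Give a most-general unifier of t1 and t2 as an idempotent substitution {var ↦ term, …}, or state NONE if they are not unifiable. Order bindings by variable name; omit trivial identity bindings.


head clash or occurs-check failure — not unifiable

NONE (not unifiable)


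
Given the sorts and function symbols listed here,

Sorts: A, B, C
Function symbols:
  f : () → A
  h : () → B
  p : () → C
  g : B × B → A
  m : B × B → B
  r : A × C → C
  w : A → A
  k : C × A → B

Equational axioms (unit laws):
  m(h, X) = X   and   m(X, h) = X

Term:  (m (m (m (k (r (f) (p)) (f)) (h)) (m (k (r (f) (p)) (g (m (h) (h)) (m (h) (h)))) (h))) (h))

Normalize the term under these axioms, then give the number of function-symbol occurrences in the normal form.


1. (m (m (m (k (r (f) (p)) (f)) (h)) (m (k (r (f) (p)) (g (m (h) (h)) (m (h) (h)))) (h))) (h))  →  (m (m (k (r (f) (p)) (f)) (h)) (m (k (r (f) (p)) (g (m (h) (h)) (m (h) (h)))) (h)))
2. (m (m (k (r (f) (p)) (f)) (h)) (m (k (r (f) (p)) (g (m (h) (h)) (m (h) (h)))) (h)))  →  (m (k (r (f) (p)) (f)) (m (k (r (f) (p)) (g (m (h) (h)) (m (h) (h)))) (h)))
3. (m (k (r (f) (p)) (f)) (m (k (r (f) (p)) (g (m (h) (h)) (m (h) (h)))) (h)))  →  (m (k (r (f) (p)) (f)) (k (r (f) (p)) (g (m (h) (h)) (m (h) (h)))))
4. (m (k (r (f) (p)) (f)) (k (r (f) (p)) (g (m (h) (h)) (m (h) (h)))))  →  (m (k (r (f) (p)) (f)) (k (r (f) (p)) (g (h) (m (h) (h)))))
5. (m (k (r (f) (p)) (f)) (k (r (f) (p)) (g (h) (m (h) (h)))))  →  (m (k (r (f) (p)) (f)) (k (r (f) (p)) (g (h) (h))))
normal form: (m (k (r (f) (p)) (f)) (k (r (f) (p)) (g (h) (h))))

size = 13


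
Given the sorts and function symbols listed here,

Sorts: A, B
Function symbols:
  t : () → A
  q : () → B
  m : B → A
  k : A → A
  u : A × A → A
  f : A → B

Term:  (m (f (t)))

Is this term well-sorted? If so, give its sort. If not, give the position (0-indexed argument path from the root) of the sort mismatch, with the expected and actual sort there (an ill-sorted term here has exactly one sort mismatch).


well-sorted; sort = A

    (t) : A
  (f (t)) : B
(m (f (t))) : A


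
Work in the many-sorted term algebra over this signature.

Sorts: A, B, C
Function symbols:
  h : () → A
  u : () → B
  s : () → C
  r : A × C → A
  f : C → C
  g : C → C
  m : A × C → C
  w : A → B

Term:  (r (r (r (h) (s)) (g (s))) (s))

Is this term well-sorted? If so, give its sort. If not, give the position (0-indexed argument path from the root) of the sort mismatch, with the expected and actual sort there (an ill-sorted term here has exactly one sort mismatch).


      (h) : A
      (s) : C
    (r (h) (s)) : A
      (s) : C
    (g (s)) : C
  (r (r (h) (s)) (g (s))) : A
  (s) : C
(r (r (r (h) (s)) (g (s))) (s)) : A

well-sorted; sort = A


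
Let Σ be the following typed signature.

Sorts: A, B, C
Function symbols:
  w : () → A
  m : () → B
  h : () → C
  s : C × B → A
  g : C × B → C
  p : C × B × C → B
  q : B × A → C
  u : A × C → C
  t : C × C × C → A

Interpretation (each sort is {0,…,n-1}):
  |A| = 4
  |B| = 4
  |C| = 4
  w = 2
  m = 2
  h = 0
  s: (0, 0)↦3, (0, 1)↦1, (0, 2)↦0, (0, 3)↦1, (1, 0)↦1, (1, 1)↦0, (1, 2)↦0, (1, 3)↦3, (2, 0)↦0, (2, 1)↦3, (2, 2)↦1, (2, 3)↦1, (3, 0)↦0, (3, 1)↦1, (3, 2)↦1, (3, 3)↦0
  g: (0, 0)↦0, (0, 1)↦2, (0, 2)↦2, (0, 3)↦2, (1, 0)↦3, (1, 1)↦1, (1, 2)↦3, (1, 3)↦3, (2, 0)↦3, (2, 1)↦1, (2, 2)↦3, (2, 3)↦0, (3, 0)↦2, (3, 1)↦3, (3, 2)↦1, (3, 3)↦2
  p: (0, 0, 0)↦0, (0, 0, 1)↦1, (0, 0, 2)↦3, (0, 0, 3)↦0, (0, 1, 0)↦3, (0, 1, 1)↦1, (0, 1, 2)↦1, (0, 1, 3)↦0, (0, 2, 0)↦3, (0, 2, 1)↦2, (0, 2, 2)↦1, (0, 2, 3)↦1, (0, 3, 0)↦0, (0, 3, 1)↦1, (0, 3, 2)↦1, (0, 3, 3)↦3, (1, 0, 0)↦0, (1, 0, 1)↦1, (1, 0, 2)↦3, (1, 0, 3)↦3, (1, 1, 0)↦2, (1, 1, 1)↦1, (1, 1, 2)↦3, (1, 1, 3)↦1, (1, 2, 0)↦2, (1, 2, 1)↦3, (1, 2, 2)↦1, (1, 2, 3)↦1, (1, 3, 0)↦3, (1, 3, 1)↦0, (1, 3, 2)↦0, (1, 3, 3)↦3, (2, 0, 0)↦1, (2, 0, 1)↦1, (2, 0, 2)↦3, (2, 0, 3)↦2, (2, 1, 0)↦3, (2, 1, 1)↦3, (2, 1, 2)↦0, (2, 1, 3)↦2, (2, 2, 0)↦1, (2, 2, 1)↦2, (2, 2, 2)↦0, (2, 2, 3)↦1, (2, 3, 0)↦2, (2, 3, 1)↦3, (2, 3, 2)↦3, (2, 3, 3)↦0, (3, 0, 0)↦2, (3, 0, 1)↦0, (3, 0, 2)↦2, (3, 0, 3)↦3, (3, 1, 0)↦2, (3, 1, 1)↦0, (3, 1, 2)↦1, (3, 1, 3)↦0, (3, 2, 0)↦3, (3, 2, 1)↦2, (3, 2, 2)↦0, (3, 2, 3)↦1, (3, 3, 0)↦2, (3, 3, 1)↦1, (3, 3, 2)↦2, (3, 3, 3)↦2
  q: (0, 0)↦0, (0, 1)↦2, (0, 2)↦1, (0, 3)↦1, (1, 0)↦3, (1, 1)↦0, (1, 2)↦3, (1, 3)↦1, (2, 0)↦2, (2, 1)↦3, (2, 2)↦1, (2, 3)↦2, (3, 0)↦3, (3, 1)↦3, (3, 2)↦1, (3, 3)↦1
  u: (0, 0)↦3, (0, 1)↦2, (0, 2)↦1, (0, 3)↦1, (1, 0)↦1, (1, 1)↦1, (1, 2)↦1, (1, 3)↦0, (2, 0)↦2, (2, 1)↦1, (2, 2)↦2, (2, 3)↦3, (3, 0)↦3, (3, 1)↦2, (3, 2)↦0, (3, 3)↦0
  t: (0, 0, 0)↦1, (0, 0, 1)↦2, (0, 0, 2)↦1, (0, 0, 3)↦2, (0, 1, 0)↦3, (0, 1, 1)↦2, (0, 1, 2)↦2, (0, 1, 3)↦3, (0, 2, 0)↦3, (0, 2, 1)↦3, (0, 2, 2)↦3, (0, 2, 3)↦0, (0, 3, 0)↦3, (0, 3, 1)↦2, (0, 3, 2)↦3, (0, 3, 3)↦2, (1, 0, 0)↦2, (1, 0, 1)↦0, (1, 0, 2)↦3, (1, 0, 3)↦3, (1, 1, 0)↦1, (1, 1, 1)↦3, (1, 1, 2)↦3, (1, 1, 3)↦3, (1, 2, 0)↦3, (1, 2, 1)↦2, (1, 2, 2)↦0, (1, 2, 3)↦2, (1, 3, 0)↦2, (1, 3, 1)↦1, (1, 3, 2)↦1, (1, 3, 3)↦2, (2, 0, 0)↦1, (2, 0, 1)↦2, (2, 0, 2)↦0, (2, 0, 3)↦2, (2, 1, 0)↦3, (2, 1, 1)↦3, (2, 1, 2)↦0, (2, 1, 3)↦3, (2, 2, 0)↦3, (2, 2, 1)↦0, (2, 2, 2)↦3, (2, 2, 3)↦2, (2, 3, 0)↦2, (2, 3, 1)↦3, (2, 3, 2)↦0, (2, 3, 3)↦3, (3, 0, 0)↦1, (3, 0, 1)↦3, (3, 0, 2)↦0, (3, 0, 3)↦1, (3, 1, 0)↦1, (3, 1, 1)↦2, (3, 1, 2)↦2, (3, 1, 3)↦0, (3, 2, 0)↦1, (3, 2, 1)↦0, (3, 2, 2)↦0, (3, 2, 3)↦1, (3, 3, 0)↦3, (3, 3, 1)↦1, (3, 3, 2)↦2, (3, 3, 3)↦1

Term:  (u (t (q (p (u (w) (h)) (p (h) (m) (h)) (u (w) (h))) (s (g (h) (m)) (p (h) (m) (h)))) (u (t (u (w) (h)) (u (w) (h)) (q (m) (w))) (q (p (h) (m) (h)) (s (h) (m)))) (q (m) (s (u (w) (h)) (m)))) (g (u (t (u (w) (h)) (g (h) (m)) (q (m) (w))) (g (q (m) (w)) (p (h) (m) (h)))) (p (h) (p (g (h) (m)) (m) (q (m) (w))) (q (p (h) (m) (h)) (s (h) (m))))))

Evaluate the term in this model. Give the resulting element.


value = 2

  w = 2
  h = 0
  (u (w) (h)) = u(2, 0) = 2
  h = 0
  m = 2
  h = 0
  (p (h) (m) (h)) = p(0, 2, 0) = 3
  w = 2
  h = 0
  (u (w) (h)) = u(2, 0) = 2
  (p (u (w) (h)) (p (h) (m) (h)) (u (w) (h))) = p(2, 3, 2) = 3
  h = 0
  m = 2
  (g (h) (m)) = g(0, 2) = 2
  h = 0
  m = 2
  h = 0
  (p (h) (m) (h)) = p(0, 2, 0) = 3
  (s (g (h) (m)) (p (h) (m) (h))) = s(2, 3) = 1
  (q (p (u (w) (h)) (p (h) (m) (h)) (u (w) (h))) (s (g (h) (m)) (p (h) (m) (h)))) = q(3, 1) = 3
  w = 2
  h = 0
  (u (w) (h)) = u(2, 0) = 2
  w = 2
  h = 0
  (u (w) (h)) = u(2, 0) = 2
  m = 2
  w = 2
  (q (m) (w)) = q(2, 2) = 1
  (t (u (w) (h)) (u (w) (h)) (q (m) (w))) = t(2, 2, 1) = 0
  h = 0
  m = 2
  h = 0
  (p (h) (m) (h)) = p(0, 2, 0) = 3
  h = 0
  m = 2
  (s (h) (m)) = s(0, 2) = 0
  (q (p (h) (m) (h)) (s (h) (m))) = q(3, 0) = 3
  (u (t (u (w) (h)) (u (w) (h)) (q (m) (w))) (q (p (h) (m) (h)) (s (h) (m)))) = u(0, 3) = 1
  m = 2
  w = 2
  h = 0
  (u (w) (h)) = u(2, 0) = 2
  m = 2
  (s (u (w) (h)) (m)) = s(2, 2) = 1
  (q (m) (s (u (w) (h)) (m))) = q(2, 1) = 3
  (t (q (p (u (w) (h)) (p (h) (m) (h)) (u (w) (h))) (s (g (h) (m)) (p (h) (m) (h)))) (u (t (u (w) (h)) (u (w) (h)) (q (m) (w))) (q (p (h) (m) (h)) (s (h) (m)))) (q (m) (s (u (w) (h)) (m)))) = t(3, 1, 3) = 0
  w = 2
  h = 0
  (u (w) (h)) = u(2, 0) = 2
  h = 0
  m = 2
  (g (h) (m)) = g(0, 2) = 2
  m = 2
  w = 2
  (q (m) (w)) = q(2, 2) = 1
  (t (u (w) (h)) (g (h) (m)) (q (m) (w))) = t(2, 2, 1) = 0
  m = 2
  w = 2
  (q (m) (w)) = q(2, 2) = 1
  h = 0
  m = 2
  h = 0
  (p (h) (m) (h)) = p(0, 2, 0) = 3
  (g (q (m) (w)) (p (h) (m) (h))) = g(1, 3) = 3
  (u (t (u (w) (h)) (g (h) (m)) (q (m) (w))) (g (q (m) (w)) (p (h) (m) (h)))) = u(0, 3) = 1
  h = 0
  h = 0
  m = 2
  (g (h) (m)) = g(0, 2) = 2
  m = 2
  m = 2
  w = 2
  (q (m) (w)) = q(2, 2) = 1
  (p (g (h) (m)) (m) (q (m) (w))) = p(2, 2, 1) = 2
  h = 0
  m = 2
  h = 0
  (p (h) (m) (h)) = p(0, 2, 0) = 3
  h = 0
  m = 2
  (s (h) (m)) = s(0, 2) = 0
  (q (p (h) (m) (h)) (s (h) (m))) = q(3, 0) = 3
  (p (h) (p (g (h) (m)) (m) (q (m) (w))) (q (p (h) (m) (h)) (s (h) (m)))) = p(0, 2, 3) = 1
  (g (u (t (u (w) (h)) (g (h) (m)) (q (m) (w))) (g (q (m) (w)) (p (h) (m) (h)))) (p (h) (p (g (h) (m)) (m) (q (m) (w))) (q (p (h) (m) (h)) (s (h) (m))))) = g(1, 1) = 1
  (u (t (q (p (u (w) (h)) (p (h) (m) (h)) (u (w) (h))) (s (g (h) (m)) (p (h) (m) (h)))) (u (t (u (w) (h)) (u (w) (h)) (q (m) (w))) (q (p (h) (m) (h)) (s (h) (m)))) (q (m) (s (u (w) (h)) (m)))) (g (u (t (u (w) (h)) (g (h) (m)) (q (m) (w))) (g (q (m) (w)) (p (h) (m) (h)))) (p (h) (p (g (h) (m)) (m) (q (m) (w))) (q (p (h) (m) (h)) (s (h) (m)))))) = u(0, 1) = 2


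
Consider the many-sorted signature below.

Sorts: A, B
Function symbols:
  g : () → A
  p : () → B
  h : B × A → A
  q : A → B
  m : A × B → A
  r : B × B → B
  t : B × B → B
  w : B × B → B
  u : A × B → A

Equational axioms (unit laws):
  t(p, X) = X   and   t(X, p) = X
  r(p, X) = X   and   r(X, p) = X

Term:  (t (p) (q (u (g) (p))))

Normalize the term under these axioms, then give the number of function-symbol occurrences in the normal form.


1. (t (p) (q (u (g) (p))))  →  (q (u (g) (p)))
normal form: (q (u (g) (p)))

size = 4


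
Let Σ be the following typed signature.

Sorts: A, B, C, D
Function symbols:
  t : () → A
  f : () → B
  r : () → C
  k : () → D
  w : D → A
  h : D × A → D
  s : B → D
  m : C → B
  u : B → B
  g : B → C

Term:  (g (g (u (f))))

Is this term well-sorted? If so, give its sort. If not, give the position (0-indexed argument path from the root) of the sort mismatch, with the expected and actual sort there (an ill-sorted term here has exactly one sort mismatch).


ill-sorted at position [0]: expected B, got C

      (f) : B
    (u (f)) : B
  (g (u (f))) : C
(g (g (u (f)))) : ✗ arg 0 at [0] has sort C, expected B


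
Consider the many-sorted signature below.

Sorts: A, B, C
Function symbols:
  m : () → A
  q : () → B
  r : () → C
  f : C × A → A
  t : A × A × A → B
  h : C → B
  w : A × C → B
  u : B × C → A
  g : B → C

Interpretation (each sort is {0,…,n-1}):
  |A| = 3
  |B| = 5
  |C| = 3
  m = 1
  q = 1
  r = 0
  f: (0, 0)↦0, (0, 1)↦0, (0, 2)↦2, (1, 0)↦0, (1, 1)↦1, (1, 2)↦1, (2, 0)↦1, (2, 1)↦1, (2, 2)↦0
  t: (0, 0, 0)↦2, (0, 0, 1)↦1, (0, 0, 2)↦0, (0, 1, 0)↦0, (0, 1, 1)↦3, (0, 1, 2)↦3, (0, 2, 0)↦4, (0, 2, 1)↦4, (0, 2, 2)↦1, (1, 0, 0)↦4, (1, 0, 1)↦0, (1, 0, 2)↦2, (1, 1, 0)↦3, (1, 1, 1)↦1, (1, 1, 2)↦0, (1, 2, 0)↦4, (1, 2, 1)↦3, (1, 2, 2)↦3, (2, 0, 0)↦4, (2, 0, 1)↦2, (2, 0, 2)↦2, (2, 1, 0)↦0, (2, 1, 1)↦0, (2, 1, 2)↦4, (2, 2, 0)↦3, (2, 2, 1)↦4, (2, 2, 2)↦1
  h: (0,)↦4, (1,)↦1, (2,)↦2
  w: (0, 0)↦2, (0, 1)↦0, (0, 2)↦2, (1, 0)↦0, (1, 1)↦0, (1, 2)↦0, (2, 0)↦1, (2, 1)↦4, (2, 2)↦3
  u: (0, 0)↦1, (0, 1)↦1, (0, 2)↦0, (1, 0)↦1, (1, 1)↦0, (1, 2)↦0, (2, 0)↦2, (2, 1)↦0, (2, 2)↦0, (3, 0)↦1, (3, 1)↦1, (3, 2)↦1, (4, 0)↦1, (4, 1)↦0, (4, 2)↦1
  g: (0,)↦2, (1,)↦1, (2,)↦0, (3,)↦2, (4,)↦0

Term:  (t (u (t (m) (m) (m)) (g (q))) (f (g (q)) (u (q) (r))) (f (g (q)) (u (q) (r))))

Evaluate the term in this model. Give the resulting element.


value = 3

  m = 1
  m = 1
  m = 1
  (t (m) (m) (m)) = t(1, 1, 1) = 1
  q = 1
  (g (q)) = g(1,) = 1
  (u (t (m) (m) (m)) (g (q))) = u(1, 1) = 0
  q = 1
  (g (q)) = g(1,) = 1
  q = 1
  r = 0
  (u (q) (r)) = u(1, 0) = 1
  (f (g (q)) (u (q) (r))) = f(1, 1) = 1
  q = 1
  (g (q)) = g(1,) = 1
  q = 1
  r = 0
  (u (q) (r)) = u(1, 0) = 1
  (f (g (q)) (u (q) (r))) = f(1, 1) = 1
  (t (u (t (m) (m) (m)) (g (q))) (f (g (q)) (u (q) (r))) (f (g (q)) (u (q) (r)))) = t(0, 1, 1) = 3


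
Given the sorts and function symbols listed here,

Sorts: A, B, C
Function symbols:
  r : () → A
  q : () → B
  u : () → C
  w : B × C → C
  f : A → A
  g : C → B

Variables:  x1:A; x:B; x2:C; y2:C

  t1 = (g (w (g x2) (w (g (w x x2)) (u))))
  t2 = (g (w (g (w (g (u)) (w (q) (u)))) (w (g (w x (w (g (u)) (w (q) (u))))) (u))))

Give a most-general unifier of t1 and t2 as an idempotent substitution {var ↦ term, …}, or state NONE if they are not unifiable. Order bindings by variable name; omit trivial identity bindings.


{x2 ↦ (w (g (u)) (w (q) (u)))}


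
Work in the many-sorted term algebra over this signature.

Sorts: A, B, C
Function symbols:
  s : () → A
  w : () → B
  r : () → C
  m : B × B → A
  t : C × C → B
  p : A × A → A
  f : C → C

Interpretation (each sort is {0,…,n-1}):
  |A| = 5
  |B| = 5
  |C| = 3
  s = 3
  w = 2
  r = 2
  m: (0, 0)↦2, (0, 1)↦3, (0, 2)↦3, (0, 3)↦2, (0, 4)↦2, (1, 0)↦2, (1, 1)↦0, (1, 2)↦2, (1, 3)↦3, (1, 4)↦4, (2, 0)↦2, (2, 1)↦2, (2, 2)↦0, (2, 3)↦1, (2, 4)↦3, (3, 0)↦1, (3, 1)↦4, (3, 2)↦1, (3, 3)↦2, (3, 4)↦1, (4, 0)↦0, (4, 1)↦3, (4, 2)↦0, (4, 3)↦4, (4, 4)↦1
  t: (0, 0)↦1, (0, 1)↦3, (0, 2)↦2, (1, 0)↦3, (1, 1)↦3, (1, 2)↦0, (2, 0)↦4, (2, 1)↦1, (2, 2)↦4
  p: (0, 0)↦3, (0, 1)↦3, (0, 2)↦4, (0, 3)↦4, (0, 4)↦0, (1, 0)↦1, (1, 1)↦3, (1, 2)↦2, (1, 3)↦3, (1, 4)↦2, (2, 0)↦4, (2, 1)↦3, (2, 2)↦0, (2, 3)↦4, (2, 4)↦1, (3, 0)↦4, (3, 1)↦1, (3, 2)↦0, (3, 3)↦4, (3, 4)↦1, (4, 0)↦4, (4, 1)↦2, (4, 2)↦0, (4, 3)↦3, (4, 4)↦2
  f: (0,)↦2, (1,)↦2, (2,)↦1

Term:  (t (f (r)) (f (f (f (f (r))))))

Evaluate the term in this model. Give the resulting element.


value = 0

  r = 2
  (f (r)) = f(2,) = 1
  r = 2
  (f (r)) = f(2,) = 1
  (f (f (r))) = f(1,) = 2
  (f (f (f (r)))) = f(2,) = 1
  (f (f (f (f (r))))) = f(1,) = 2
  (t (f (r)) (f (f (f (f (r)))))) = t(1, 2) = 0


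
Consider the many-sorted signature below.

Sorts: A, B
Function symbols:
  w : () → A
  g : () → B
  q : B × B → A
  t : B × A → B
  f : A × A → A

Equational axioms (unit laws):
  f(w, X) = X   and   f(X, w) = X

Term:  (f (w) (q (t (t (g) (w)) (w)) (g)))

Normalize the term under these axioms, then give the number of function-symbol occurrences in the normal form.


size = 7

1. (f (w) (q (t (t (g) (w)) (w)) (g)))  →  (q (t (t (g) (w)) (w)) (g))
normal form: (q (t (t (g) (w)) (w)) (g))


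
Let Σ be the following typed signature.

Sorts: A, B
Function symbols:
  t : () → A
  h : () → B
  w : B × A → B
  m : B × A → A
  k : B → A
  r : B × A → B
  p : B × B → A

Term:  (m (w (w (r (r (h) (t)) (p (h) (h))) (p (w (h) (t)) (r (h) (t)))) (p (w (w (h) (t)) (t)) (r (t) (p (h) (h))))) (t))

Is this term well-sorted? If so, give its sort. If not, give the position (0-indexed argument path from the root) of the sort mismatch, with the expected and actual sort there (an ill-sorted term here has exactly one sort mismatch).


          (h) : B
          (t) : A
        (r (h) (t)) : B
          (h) : B
          (h) : B
        (p (h) (h)) : A
      (r (r (h) (t)) (p (h) (h))) : B
          (h) : B
          (t) : A
        (w (h) (t)) : B
          (h) : B
          (t) : A
        (r (h) (t)) : B
      (p (w (h) (t)) (r (h) (t))) : A
    (w (r (r (h) (t)) (p (h) (h))) (p (w (h) (t)) (r (h) (t)))) : B
          (h) : B
          (t) : A
        (w (h) (t)) : B
        (t) : A
      (w (w (h) (t)) (t)) : B
        (t) : A
          (h) : B
          (h) : B
        (p (h) (h)) : A
      (r (t) (p (h) (h))) : ✗ arg 0 at [0, 1, 1, 0] has sort A, expected B
  (t) : A

ill-sorted at position [0, 1, 1, 0]: expected B, got A


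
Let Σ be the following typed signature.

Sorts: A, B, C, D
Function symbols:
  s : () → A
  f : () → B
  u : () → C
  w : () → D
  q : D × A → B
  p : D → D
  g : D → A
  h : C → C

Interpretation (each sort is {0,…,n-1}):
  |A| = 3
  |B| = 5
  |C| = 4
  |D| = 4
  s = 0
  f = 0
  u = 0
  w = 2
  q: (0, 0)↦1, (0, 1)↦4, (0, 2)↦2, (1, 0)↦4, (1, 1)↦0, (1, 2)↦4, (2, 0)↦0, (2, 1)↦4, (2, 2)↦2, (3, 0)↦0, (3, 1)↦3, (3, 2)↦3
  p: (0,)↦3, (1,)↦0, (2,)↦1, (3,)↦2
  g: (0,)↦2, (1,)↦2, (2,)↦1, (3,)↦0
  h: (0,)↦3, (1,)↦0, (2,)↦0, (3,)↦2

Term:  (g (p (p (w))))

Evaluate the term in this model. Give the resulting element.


value = 2

  w = 2
  (p (w)) = p(2,) = 1
  (p (p (w))) = p(1,) = 0
  (g (p (p (w)))) = g(0,) = 2


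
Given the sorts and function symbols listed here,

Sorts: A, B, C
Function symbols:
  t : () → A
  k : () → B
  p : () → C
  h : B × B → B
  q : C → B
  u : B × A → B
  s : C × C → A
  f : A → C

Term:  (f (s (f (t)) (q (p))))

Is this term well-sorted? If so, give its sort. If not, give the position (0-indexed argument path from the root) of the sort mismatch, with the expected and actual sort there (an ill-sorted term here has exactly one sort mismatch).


ill-sorted at position [0, 1]: expected C, got B

      (t) : A
    (f (t)) : C
      (p) : C
    (q (p)) : B
  (s (f (t)) (q (p))) : ✗ arg 1 at [0, 1] has sort B, expected C


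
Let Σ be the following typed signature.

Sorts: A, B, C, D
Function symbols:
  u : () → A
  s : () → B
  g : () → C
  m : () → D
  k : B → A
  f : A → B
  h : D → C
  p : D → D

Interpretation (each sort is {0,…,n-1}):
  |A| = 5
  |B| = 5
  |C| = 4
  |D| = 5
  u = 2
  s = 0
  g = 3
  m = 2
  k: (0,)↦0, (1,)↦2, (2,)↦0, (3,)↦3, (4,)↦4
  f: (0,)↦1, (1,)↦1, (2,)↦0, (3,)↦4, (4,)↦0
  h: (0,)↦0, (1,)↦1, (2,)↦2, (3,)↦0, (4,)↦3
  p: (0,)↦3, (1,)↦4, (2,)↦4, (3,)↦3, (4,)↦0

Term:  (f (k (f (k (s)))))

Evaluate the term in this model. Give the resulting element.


value = 0

  s = 0
  (k (s)) = k(0,) = 0
  (f (k (s))) = f(0,) = 1
  (k (f (k (s)))) = k(1,) = 2
  (f (k (f (k (s))))) = f(2,) = 0


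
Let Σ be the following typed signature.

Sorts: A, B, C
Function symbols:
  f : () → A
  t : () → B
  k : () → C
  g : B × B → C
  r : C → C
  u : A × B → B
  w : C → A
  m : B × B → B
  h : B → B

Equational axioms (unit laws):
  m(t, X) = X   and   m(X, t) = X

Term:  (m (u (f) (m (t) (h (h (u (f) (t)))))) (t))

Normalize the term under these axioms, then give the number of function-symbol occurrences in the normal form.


1. (m (u (f) (m (t) (h (h (u (f) (t)))))) (t))  →  (u (f) (m (t) (h (h (u (f) (t))))))
2. (u (f) (m (t) (h (h (u (f) (t))))))  →  (u (f) (h (h (u (f) (t)))))
normal form: (u (f) (h (h (u (f) (t)))))

size = 7


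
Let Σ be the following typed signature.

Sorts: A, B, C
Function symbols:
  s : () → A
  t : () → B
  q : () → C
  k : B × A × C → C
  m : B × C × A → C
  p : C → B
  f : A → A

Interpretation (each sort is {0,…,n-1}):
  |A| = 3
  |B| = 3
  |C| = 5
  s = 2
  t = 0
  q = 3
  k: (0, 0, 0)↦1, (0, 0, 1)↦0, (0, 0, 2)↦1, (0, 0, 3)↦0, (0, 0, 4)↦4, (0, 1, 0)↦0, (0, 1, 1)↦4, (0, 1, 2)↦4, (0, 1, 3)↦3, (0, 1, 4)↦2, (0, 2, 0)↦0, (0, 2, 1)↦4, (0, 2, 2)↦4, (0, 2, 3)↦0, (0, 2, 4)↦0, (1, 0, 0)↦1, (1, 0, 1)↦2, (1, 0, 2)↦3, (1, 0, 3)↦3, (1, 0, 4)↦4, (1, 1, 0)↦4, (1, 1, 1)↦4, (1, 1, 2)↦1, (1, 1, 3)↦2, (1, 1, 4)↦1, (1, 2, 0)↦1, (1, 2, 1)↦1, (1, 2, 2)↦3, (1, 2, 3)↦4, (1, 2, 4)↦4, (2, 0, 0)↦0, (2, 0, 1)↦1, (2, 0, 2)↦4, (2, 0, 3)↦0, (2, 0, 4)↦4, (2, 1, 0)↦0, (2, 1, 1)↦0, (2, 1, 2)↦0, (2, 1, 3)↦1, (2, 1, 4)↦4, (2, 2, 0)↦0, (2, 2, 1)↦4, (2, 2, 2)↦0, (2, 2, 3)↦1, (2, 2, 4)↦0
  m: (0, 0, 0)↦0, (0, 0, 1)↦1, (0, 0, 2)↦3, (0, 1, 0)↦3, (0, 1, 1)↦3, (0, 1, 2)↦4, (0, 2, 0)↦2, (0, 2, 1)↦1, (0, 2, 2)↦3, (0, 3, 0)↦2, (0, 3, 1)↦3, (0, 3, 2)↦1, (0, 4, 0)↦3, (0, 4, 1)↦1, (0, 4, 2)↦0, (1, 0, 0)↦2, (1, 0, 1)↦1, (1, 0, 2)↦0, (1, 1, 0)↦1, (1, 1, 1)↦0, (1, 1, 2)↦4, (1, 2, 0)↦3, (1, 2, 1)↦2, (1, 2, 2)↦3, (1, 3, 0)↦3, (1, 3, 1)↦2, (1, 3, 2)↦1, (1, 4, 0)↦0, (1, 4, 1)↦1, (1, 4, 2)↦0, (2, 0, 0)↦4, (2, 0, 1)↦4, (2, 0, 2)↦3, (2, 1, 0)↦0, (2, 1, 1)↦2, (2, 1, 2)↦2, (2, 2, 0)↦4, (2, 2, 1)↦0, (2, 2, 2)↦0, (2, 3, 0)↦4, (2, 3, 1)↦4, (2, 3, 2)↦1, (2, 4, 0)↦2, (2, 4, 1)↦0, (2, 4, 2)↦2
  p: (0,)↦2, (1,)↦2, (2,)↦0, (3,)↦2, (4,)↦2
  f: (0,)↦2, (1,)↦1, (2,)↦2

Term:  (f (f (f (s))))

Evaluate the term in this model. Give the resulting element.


value = 2

  s = 2
  (f (s)) = f(2,) = 2
  (f (f (s))) = f(2,) = 2
  (f (f (f (s)))) = f(2,) = 2


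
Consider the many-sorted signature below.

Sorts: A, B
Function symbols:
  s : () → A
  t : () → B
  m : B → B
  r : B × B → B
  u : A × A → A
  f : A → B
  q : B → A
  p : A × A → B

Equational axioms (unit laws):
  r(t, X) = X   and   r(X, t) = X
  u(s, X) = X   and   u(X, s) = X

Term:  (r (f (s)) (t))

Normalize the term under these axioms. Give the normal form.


normal form = (f (s))

1. (r (f (s)) (t))  →  (f (s))


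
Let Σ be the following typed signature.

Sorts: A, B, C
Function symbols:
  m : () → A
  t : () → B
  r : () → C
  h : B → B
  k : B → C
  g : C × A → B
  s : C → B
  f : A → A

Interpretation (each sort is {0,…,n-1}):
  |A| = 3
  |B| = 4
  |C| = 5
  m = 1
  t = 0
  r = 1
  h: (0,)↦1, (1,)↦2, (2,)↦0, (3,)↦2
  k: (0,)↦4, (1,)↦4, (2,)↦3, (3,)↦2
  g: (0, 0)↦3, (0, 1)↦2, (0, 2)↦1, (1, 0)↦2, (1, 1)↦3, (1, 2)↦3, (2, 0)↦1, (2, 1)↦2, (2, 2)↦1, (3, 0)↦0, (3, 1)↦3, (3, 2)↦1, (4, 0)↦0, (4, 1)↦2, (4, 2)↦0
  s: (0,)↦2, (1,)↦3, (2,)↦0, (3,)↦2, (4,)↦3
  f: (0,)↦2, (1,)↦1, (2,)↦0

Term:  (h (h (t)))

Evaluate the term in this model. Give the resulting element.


  t = 0
  (h (t)) = h(0,) = 1
  (h (h (t))) = h(1,) = 2

value = 2


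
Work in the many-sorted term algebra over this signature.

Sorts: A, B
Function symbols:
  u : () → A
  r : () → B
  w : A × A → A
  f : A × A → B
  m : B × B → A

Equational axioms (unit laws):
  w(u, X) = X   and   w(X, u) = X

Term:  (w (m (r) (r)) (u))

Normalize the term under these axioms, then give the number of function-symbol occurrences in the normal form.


size = 3

1. (w (m (r) (r)) (u))  →  (m (r) (r))
normal form: (m (r) (r))


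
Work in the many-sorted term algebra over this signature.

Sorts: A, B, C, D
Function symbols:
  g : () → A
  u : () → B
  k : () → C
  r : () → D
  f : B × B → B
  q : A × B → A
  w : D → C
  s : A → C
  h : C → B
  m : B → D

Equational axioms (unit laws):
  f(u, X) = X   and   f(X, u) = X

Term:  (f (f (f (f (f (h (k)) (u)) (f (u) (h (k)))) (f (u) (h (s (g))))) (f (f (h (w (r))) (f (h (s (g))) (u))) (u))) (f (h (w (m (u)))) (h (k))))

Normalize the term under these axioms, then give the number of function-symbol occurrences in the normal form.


size = 25

1. (f (f (f (f (f (h (k)) (u)) (f (u) (h (k)))) (f (u) (h (s (g))))) (f (f (h (w (r))) (f (h (s (g))) (u))) (u))) (f (h (w (m (u)))) (h (k))))  →  (f (f (f (f (h (k)) (f (u) (h (k)))) (f (u) (h (s (g))))) (f (f (h (w (r))) (f (h (s (g))) (u))) (u))) (f (h (w (m (u)))) (h (k))))
2. (f (f (f (f (h (k)) (f (u) (h (k)))) (f (u) (h (s (g))))) (f (f (h (w (r))) (f (h (s (g))) (u))) (u))) (f (h (w (m (u)))) (h (k))))  →  (f (f (f (f (h (k)) (h (k))) (f (u) (h (s (g))))) (f (f (h (w (r))) (f (h (s (g))) (u))) (u))) (f (h (w (m (u)))) (h (k))))
3. (f (f (f (f (h (k)) (h (k))) (f (u) (h (s (g))))) (f (f (h (w (r))) (f (h (s (g))) (u))) (u))) (f (h (w (m (u)))) (h (k))))  →  (f (f (f (f (h (k)) (h (k))) (h (s (g)))) (f (f (h (w (r))) (f (h (s (g))) (u))) (u))) (f (h (w (m (u)))) (h (k))))
4. (f (f (f (f (h (k)) (h (k))) (h (s (g)))) (f (f (h (w (r))) (f (h (s (g))) (u))) (u))) (f (h (w (m (u)))) (h (k))))  →  (f (f (f (f (h (k)) (h (k))) (h (s (g)))) (f (h (w (r))) (f (h (s (g))) (u)))) (f (h (w (m (u)))) (h (k))))
5. (f (f (f (f (h (k)) (h (k))) (h (s (g)))) (f (h (w (r))) (f (h (s (g))) (u)))) (f (h (w (m (u)))) (h (k))))  →  (f (f (f (f (h (k)) (h (k))) (h (s (g)))) (f (h (w (r))) (h (s (g))))) (f (h (w (m (u)))) (h (k))))
normal form: (f (f (f (f (h (k)) (h (k))) (h (s (g)))) (f (h (w (r))) (h (s (g))))) (f (h (w (m (u)))) (h (k))))


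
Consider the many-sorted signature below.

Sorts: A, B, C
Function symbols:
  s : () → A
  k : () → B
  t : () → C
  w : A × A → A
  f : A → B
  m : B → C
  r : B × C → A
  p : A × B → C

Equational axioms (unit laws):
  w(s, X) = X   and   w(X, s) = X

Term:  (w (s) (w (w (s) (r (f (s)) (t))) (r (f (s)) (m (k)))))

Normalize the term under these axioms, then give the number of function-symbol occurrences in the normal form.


1. (w (s) (w (w (s) (r (f (s)) (t))) (r (f (s)) (m (k)))))  →  (w (w (s) (r (f (s)) (t))) (r (f (s)) (m (k))))
2. (w (w (s) (r (f (s)) (t))) (r (f (s)) (m (k))))  →  (w (r (f (s)) (t)) (r (f (s)) (m (k))))
normal form: (w (r (f (s)) (t)) (r (f (s)) (m (k))))

size = 10


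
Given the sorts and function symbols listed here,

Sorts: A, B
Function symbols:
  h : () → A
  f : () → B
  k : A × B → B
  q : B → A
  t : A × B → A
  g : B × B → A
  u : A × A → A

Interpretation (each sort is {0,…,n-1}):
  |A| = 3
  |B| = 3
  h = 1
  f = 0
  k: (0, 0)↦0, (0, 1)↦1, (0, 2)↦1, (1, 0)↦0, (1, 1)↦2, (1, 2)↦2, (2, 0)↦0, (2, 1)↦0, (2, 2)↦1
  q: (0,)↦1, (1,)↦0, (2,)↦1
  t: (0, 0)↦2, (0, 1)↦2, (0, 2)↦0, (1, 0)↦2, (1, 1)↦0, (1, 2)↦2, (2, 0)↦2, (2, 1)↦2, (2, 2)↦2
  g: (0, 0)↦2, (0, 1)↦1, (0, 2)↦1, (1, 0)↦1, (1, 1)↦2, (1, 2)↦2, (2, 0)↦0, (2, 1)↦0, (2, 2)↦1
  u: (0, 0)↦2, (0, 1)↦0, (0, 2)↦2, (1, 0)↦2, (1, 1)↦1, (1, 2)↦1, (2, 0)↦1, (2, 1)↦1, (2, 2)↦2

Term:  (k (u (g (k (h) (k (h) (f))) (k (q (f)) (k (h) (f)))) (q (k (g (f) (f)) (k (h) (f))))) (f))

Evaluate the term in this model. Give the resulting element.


value = 0

  h = 1
  h = 1
  f = 0
  (k (h) (f)) = k(1, 0) = 0
  (k (h) (k (h) (f))) = k(1, 0) = 0
  f = 0
  (q (f)) = q(0,) = 1
  h = 1
  f = 0
  (k (h) (f)) = k(1, 0) = 0
  (k (q (f)) (k (h) (f))) = k(1, 0) = 0
  (g (k (h) (k (h) (f))) (k (q (f)) (k (h) (f)))) = g(0, 0) = 2
  f = 0
  f = 0
  (g (f) (f)) = g(0, 0) = 2
  h = 1
  f = 0
  (k (h) (f)) = k(1, 0) = 0
  (k (g (f) (f)) (k (h) (f))) = k(2, 0) = 0
  (q (k (g (f) (f)) (k (h) (f)))) = q(0,) = 1
  (u (g (k (h) (k (h) (f))) (k (q (f)) (k (h) (f)))) (q (k (g (f) (f)) (k (h) (f))))) = u(2, 1) = 1
  f = 0
  (k (u (g (k (h) (k (h) (f))) (k (q (f)) (k (h) (f)))) (q (k (g (f) (f)) (k (h) (f))))) (f)) = k(1, 0) = 0


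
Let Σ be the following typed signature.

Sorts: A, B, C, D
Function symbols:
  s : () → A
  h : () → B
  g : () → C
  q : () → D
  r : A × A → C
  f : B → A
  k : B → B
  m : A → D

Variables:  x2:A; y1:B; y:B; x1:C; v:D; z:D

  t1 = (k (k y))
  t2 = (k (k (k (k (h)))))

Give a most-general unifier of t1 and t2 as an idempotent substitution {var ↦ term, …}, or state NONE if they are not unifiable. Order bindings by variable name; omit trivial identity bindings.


{y ↦ (k (k (h)))}


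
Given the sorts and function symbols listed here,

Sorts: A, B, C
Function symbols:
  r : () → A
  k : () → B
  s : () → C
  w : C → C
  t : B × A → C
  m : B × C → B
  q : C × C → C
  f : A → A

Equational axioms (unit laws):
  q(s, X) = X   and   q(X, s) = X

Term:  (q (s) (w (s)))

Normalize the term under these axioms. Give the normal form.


1. (q (s) (w (s)))  →  (w (s))

normal form = (w (s))


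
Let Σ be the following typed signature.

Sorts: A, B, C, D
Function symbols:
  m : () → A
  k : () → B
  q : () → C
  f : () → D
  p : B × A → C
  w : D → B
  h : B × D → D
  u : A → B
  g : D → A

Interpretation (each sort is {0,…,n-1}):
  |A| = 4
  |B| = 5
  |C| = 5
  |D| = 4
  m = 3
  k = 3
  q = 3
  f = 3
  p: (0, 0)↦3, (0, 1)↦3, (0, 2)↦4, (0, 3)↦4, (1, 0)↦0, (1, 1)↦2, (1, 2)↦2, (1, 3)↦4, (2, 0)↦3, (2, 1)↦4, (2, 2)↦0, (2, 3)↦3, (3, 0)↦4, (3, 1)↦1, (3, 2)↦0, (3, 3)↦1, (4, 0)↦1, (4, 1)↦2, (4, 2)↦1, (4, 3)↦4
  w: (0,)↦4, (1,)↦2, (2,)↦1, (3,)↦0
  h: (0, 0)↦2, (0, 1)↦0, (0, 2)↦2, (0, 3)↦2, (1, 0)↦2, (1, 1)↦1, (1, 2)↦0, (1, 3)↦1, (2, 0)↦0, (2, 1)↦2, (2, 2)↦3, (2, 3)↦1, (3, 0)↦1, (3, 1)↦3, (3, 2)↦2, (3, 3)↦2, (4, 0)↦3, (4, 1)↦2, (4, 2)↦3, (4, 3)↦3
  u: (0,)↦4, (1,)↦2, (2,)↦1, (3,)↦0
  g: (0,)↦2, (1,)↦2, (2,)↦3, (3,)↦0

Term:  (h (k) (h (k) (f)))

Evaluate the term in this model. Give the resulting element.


value = 2

  k = 3
  k = 3
  f = 3
  (h (k) (f)) = h(3, 3) = 2
  (h (k) (h (k) (f))) = h(3, 2) = 2


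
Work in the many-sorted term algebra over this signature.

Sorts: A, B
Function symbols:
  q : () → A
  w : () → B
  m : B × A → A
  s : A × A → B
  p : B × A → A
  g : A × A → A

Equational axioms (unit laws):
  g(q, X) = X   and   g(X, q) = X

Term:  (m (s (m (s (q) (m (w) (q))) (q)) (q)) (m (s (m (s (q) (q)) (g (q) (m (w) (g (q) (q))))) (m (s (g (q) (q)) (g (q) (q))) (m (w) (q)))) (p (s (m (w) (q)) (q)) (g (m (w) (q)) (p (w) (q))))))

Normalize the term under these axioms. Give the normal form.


1. (m (s (m (s (q) (m (w) (q))) (q)) (q)) (m (s (m (s (q) (q)) (g (q) (m (w) (g (q) (q))))) (m (s (g (q) (q)) (g (q) (q))) (m (w) (q)))) (p (s (m (w) (q)) (q)) (g (m (w) (q)) (p (w) (q))))))  →  (m (s (m (s (q) (m (w) (q))) (q)) (q)) (m (s (m (s (q) (q)) (m (w) (g (q) (q)))) (m (s (g (q) (q)) (g (q) (q))) (m (w) (q)))) (p (s (m (w) (q)) (q)) (g (m (w) (q)) (p (w) (q))))))
2. (m (s (m (s (q) (m (w) (q))) (q)) (q)) (m (s (m (s (q) (q)) (m (w) (g (q) (q)))) (m (s (g (q) (q)) (g (q) (q))) (m (w) (q)))) (p (s (m (w) (q)) (q)) (g (m (w) (q)) (p (w) (q))))))  →  (m (s (m (s (q) (m (w) (q))) (q)) (q)) (m (s (m (s (q) (q)) (m (w) (q))) (m (s (g (q) (q)) (g (q) (q))) (m (w) (q)))) (p (s (m (w) (q)) (q)) (g (m (w) (q)) (p (w) (q))))))
3. (m (s (m (s (q) (m (w) (q))) (q)) (q)) (m (s (m (s (q) (q)) (m (w) (q))) (m (s (g (q) (q)) (g (q) (q))) (m (w) (q)))) (p (s (m (w) (q)) (q)) (g (m (w) (q)) (p (w) (q))))))  →  (m (s (m (s (q) (m (w) (q))) (q)) (q)) (m (s (m (s (q) (q)) (m (w) (q))) (m (s (q) (g (q) (q))) (m (w) (q)))) (p (s (m (w) (q)) (q)) (g (m (w) (q)) (p (w) (q))))))
4. (m (s (m (s (q) (m (w) (q))) (q)) (q)) (m (s (m (s (q) (q)) (m (w) (q))) (m (s (q) (g (q) (q))) (m (w) (q)))) (p (s (m (w) (q)) (q)) (g (m (w) (q)) (p (w) (q))))))  →  (m (s (m (s (q) (m (w) (q))) (q)) (q)) (m (s (m (s (q) (q)) (m (w) (q))) (m (s (q) (q)) (m (w) (q)))) (p (s (m (w) (q)) (q)) (g (m (w) (q)) (p (w) (q))))))

normal form = (m (s (m (s (q) (m (w) (q))) (q)) (q)) (m (s (m (s (q) (q)) (m (w) (q))) (m (s (q) (q)) (m (w) (q)))) (p (s (m (w) (q)) (q)) (g (m (w) (q)) (p (w) (q))))))


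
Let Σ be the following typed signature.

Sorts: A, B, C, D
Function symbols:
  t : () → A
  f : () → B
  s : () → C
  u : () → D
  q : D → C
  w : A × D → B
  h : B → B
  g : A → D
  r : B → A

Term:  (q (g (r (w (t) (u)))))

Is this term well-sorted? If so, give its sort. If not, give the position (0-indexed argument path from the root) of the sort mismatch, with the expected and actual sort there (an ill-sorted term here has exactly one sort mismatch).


well-sorted; sort = C

        (t) : A
        (u) : D
      (w (t) (u)) : B
    (r (w (t) (u))) : A
  (g (r (w (t) (u)))) : D
(q (g (r (w (t) (u))))) : C
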